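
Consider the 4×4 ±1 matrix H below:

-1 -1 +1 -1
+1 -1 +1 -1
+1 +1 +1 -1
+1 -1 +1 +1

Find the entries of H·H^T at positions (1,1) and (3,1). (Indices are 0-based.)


Row 1 of H: [1, -1, 1, -1].
Row 3 of H: [1, -1, 1, 1].
(H·H^T)[1][1] = Σ_j H[1][j]·H[1][j] = (1)² + (-1)² + (1)² + (-1)² = 1 + 1 + 1 + 1 = 4.
(H·H^T)[3][1] = Σ_j H[3][j]·H[1][j] = (1)·(1) + (-1)·(-1) + (1)·(1) + (1)·(-1) = 1 + 1 + 1 + -1 = 2.
Rows 3 and 1 are not orthogonal (dot product = 2 ≠ 0), so H is not a Hadamard matrix.

(1,1) entry = 4; (3,1) entry = 2.


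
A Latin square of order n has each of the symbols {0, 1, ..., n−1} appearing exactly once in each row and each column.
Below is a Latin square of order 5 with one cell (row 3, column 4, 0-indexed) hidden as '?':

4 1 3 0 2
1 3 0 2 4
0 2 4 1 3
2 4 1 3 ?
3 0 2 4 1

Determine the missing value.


Row 3 contains symbols [1, 2, 3, 4] — missing [0].
Column 4 contains symbols [1, 2, 3, 4] — missing [0].
The missing symbol must appear in both missing sets; intersection = [0].
Therefore the hidden value is 0.

Missing value = 0.


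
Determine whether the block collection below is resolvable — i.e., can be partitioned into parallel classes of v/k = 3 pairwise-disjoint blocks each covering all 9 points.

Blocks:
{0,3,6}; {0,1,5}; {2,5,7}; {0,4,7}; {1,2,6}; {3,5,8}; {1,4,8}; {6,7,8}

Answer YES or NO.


v = 9, block size k = 3, number of blocks = 8.
For resolvability, blocks must partition into parallel classes of size v/k = 3.
Total blocks must therefore be a multiple of 3: 8 = 3·2 + 2 ⇒ not divisible ✗.
Resolvable? NO.

NO


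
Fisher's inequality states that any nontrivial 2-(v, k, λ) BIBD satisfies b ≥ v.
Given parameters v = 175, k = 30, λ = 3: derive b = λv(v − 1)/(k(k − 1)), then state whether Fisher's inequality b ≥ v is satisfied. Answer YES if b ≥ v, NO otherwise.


r = λ(v − 1)/(k − 1) = 3·174/29 = 18.
b = vr/k = 175·18/30 = 105.
Fisher's inequality: b ≥ v ⇔ 105 ≥ 175? NO.

NO


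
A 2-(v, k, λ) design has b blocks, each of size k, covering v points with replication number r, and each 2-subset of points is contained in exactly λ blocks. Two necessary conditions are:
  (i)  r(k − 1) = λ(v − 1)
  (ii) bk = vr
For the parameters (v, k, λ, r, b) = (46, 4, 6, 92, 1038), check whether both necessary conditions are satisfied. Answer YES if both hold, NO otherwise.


Condition (i): r(k − 1) = 92·3 = 276; λ(v − 1) = 6·45 = 270. Match? NO.
Condition (ii): bk = 1038·4 = 4152; vr = 46·92 = 4232. Match? NO.
Both conditions hold? NO.

NO


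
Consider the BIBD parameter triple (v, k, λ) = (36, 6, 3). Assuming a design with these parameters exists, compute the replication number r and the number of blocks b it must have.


Any 2-(v, k, λ) BIBD satisfies two necessary conditions:
  (i)  Each point sits in r blocks, and counting incidences through any fixed point gives r(k − 1) = λ(v − 1), so r = λ(v − 1)/(k − 1).
  (ii) Total incidences bk = vr, so b = vr/k.
Step 1: r = λ(v − 1)/(k − 1) = 3·(36 − 1)/(6 − 1) = 3·35/5 = 105/5 = 21.
Step 2: b = vr/k = 36·21/6 = 756/6 = 126.
Check integrality: r = 21 ∈ Z ✓, b = 126 ∈ Z ✓.
(These identities are necessary conditions: they determine r and b for any design with these parameters, but do not by themselves prove that one exists.)

r = 21, b = 126.


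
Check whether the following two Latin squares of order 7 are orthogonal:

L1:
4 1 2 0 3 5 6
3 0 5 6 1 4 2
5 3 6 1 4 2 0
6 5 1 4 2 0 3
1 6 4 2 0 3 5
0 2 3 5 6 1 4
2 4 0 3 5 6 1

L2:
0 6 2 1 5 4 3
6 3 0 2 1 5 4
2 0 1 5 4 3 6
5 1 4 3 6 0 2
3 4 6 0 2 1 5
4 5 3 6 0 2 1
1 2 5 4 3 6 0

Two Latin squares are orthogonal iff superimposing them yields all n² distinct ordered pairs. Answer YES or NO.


Form the n² = 49 superimposed pairs (L1[i][j], L2[i][j]), row by row (rows and columns indexed from 0):
row 0: (4,0) (1,6) (2,2) (0,1) (3,5) (5,4) (6,3)
row 1: (3,6) (0,3) (5,0) (6,2) (1,1) (4,5) (2,4)
row 2: (5,2) (3,0) (6,1) (1,5) (4,4) (2,3) (0,6)
row 3: (6,5) (5,1) (1,4) (4,3) (2,6) (0,0) (3,2)
row 4: (1,3) (6,4) (4,6) (2,0) (0,2) (3,1) (5,5)
row 5: (0,4) (2,5) (3,3) (5,6) (6,0) (1,2) (4,1)
row 6: (2,1) (4,2) (0,5) (3,4) (5,3) (6,6) (1,0)
Orthogonality requires all 49 pairs distinct.
Check by first coordinate: for each symbol s of L1, list the L2 entries in the n cells where L1 = s; they must all differ.
  L1 = 0: L2 entries (in reading order) 1, 3, 6, 0, 2, 4, 5 — all 7 distinct ✓
  L1 = 1: L2 entries (in reading order) 6, 1, 5, 4, 3, 2, 0 — all 7 distinct ✓
  L1 = 2: L2 entries (in reading order) 2, 4, 3, 6, 0, 5, 1 — all 7 distinct ✓
  L1 = 3: L2 entries (in reading order) 5, 6, 0, 2, 1, 3, 4 — all 7 distinct ✓
  L1 = 4: L2 entries (in reading order) 0, 5, 4, 3, 6, 1, 2 — all 7 distinct ✓
  L1 = 5: L2 entries (in reading order) 4, 0, 2, 1, 5, 6, 3 — all 7 distinct ✓
  L1 = 6: L2 entries (in reading order) 3, 2, 1, 5, 4, 0, 6 — all 7 distinct ✓
Every symbol of L1 meets every symbol of L2 exactly once, so all 49 pairs are distinct (49 of 49).
Conclusion: YES.

YES


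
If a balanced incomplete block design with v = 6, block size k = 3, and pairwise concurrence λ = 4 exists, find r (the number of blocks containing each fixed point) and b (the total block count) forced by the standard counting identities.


Any 2-(v, k, λ) BIBD satisfies two necessary conditions:
  (i)  Each point sits in r blocks, and counting incidences through any fixed point gives r(k − 1) = λ(v − 1), so r = λ(v − 1)/(k − 1).
  (ii) Total incidences bk = vr, so b = vr/k.
Step 1: r = λ(v − 1)/(k − 1) = 4·(6 − 1)/(3 − 1) = 4·5/2 = 20/2 = 10.
Step 2: b = vr/k = 6·10/3 = 60/3 = 20.
Check integrality: r = 10 ∈ Z ✓, b = 20 ∈ Z ✓.
(These identities are necessary conditions: they determine r and b for any design with these parameters, but do not by themselves prove that one exists.)

r = 10, b = 20.


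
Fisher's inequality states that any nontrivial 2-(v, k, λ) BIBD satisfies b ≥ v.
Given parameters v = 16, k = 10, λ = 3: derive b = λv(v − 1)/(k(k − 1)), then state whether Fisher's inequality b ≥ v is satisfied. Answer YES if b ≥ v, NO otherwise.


r = λ(v − 1)/(k − 1) = 3·15/9 = 5.
b = vr/k = 16·5/10 = 8.
Fisher's inequality: b ≥ v ⇔ 8 ≥ 16? NO.

NO


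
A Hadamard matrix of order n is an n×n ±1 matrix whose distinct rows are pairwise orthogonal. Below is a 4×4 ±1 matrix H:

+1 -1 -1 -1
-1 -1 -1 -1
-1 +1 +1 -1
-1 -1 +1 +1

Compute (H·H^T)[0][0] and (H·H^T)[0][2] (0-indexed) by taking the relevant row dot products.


Row 0 of H: [1, -1, -1, -1].
Row 2 of H: [-1, 1, 1, -1].
(H·H^T)[0][0] = Σ_j H[0][j]·H[0][j] = (1)² + (-1)² + (-1)² + (-1)² = 1 + 1 + 1 + 1 = 4.
(H·H^T)[0][2] = Σ_j H[0][j]·H[2][j] = (1)·(-1) + (-1)·(1) + (-1)·(1) + (-1)·(-1) = -1 + -1 + -1 + 1 = -2.
Rows 0 and 2 are not orthogonal (dot product = -2 ≠ 0), so H is not a Hadamard matrix.

(0,0) entry = 4; (0,2) entry = -2.


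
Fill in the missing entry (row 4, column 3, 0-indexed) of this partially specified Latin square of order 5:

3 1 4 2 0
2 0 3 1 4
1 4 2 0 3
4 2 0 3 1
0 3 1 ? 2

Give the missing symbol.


Row 4 contains symbols [0, 1, 2, 3] — missing [4].
Column 3 contains symbols [0, 1, 2, 3] — missing [4].
The missing symbol must appear in both missing sets; intersection = [4].
Therefore the hidden value is 4.

Missing value = 4.


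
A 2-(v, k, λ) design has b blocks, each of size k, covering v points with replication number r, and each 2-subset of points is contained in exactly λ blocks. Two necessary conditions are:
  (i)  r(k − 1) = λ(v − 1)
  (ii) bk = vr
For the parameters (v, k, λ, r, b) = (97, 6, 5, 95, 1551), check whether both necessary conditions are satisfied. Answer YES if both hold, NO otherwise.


Condition (i): r(k − 1) = 95·5 = 475; λ(v − 1) = 5·96 = 480. Match? NO.
Condition (ii): bk = 1551·6 = 9306; vr = 97·95 = 9215. Match? NO.
Both conditions hold? NO.

NO


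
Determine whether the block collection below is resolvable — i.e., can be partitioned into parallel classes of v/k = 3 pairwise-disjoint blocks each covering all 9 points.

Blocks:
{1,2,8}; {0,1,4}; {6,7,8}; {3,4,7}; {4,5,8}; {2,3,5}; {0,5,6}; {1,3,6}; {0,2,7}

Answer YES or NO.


v = 9, block size k = 3, number of blocks = 9.
For resolvability, blocks must partition into parallel classes of size v/k = 3.
Total blocks must therefore be a multiple of 3: 9 = 3·3 + 0 ⇒ divisible ✓.
Greedy packing gives 3 candidate class(es). Each should be a full parallel class (size 3, covers all 9 points).
  Class 1 (3 blocks): {1,2,8}; {3,4,7}; {0,5,6}. Points covered: [0, 1, 2, 3, 4, 5, 6, 7, 8].
  Class 2 (3 blocks): {0,1,4}; {6,7,8}; {2,3,5}. Points covered: [0, 1, 2, 3, 4, 5, 6, 7, 8].
  Class 3 (3 blocks): {4,5,8}; {1,3,6}; {0,2,7}. Points covered: [0, 1, 2, 3, 4, 5, 6, 7, 8].
All classes full (size 3)? YES. All classes cover every point? YES.
Resolvable? YES.

YES


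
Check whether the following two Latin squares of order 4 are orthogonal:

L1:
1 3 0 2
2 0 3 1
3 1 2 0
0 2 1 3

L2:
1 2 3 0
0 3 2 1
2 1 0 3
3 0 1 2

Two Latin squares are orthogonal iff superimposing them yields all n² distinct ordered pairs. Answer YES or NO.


Form the n² = 16 superimposed pairs (L1[i][j], L2[i][j]), row by row (rows and columns indexed from 0):
row 0: (1,1) (3,2) (0,3) (2,0)
row 1: (2,0) (0,3) (3,2) (1,1)
row 2: (3,2) (1,1) (2,0) (0,3)
row 3: (0,3) (2,0) (1,1) (3,2)
Orthogonality requires all 16 pairs distinct.
But the pair (2,0) repeats: cell (0,3) has L1 = 2, L2 = 0, and cell (1,0) has L1 = 2, L2 = 0.
A repeated pair means some other pair never occurs (only 4 distinct pairs out of 16), so the squares are not orthogonal.
Conclusion: NO.

NO


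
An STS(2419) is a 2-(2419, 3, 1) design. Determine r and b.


An STS(v) is a 2-(v, 3, 1) BIBD: block size k = 3, λ = 1.
Replication: r(k − 1) = λ(v − 1) ⇒ r·2 = 2419 − 1 = 2418 ⇒ r = 1209.
Block count: b = v(v − 1)/6 = 2419·2418/6 = 5849142/6 = 974857.
(Check via bk = vr: 974857·3 = 2924571 = 2419·1209 = 2924571 ✓.)

r = 1209, b = 974857.


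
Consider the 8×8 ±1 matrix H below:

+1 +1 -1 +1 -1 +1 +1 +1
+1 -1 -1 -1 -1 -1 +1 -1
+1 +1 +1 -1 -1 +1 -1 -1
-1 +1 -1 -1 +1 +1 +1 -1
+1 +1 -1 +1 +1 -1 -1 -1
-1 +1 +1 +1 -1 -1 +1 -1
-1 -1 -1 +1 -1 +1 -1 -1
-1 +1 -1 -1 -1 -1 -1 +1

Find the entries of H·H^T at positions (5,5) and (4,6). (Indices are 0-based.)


Row 4 of H: [1, 1, -1, 1, 1, -1, -1, -1].
Row 5 of H: [-1, 1, 1, 1, -1, -1, 1, -1].
Row 6 of H: [-1, -1, -1, 1, -1, 1, -1, -1].
(H·H^T)[5][5] = Σ_j H[5][j]·H[5][j] = (-1)² + (1)² + (1)² + (1)² + (-1)² + (-1)² + (1)² + (-1)² = 1 + 1 + 1 + 1 + 1 + 1 + 1 + 1 = 8.
(H·H^T)[4][6] = Σ_j H[4][j]·H[6][j] = (1)·(-1) + (1)·(-1) + (-1)·(-1) + (1)·(1) + (1)·(-1) + (-1)·(1) + (-1)·(-1) + (-1)·(-1) = -1 + -1 + 1 + 1 + -1 + -1 + 1 + 1 = 0.
So rows 4 and 6 are orthogonal; the diagonal entry equals n = 8.

(5,5) entry = 8; (4,6) entry = 0.


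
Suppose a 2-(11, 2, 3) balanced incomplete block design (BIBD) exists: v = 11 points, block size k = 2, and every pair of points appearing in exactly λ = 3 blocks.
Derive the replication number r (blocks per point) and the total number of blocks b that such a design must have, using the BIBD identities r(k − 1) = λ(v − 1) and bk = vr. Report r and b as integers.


Any 2-(v, k, λ) BIBD satisfies two necessary conditions:
  (i)  Each point sits in r blocks, and counting incidences through any fixed point gives r(k − 1) = λ(v − 1), so r = λ(v − 1)/(k − 1).
  (ii) Total incidences bk = vr, so b = vr/k.
Step 1: r = λ(v − 1)/(k − 1) = 3·(11 − 1)/(2 − 1) = 3·10/1 = 30/1 = 30.
Step 2: b = vr/k = 11·30/2 = 330/2 = 165.
Check integrality: r = 30 ∈ Z ✓, b = 165 ∈ Z ✓.
(These identities are necessary conditions: they determine r and b for any design with these parameters, but do not by themselves prove that one exists.)

r = 30, b = 165.


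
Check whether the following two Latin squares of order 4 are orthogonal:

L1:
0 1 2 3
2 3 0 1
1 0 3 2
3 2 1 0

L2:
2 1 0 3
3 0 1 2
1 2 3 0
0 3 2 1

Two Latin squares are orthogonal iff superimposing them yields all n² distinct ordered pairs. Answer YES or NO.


Form the n² = 16 superimposed pairs (L1[i][j], L2[i][j]), row by row (rows and columns indexed from 0):
row 0: (0,2) (1,1) (2,0) (3,3)
row 1: (2,3) (3,0) (0,1) (1,2)
row 2: (1,1) (0,2) (3,3) (2,0)
row 3: (3,0) (2,3) (1,2) (0,1)
Orthogonality requires all 16 pairs distinct.
But the pair (1,1) repeats: cell (0,1) has L1 = 1, L2 = 1, and cell (2,0) has L1 = 1, L2 = 1.
A repeated pair means some other pair never occurs (only 8 distinct pairs out of 16), so the squares are not orthogonal.
Conclusion: NO.

NO


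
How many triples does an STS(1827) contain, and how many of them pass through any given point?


An STS(v) is a 2-(v, 3, 1) BIBD: block size k = 3, λ = 1.
Replication: r(k − 1) = λ(v − 1) ⇒ r·2 = 1827 − 1 = 1826 ⇒ r = 913.
Block count: bk = vr ⇒ b·3 = 1827·913 = 1668051 ⇒ b = 556017.

r = 913, b = 556017.


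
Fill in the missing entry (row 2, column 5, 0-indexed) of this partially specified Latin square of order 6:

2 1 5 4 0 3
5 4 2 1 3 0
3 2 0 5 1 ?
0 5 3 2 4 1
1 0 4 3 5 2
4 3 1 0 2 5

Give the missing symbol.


Row 2 contains symbols [0, 1, 2, 3, 5] — missing [4].
Column 5 contains symbols [0, 1, 2, 3, 5] — missing [4].
The missing symbol must appear in both missing sets; intersection = [4].
Therefore the hidden value is 4.

Missing value = 4.


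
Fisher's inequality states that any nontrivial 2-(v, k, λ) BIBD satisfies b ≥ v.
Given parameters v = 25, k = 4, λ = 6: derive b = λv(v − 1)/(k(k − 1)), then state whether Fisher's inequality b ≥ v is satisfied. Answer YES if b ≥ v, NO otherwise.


r = λ(v − 1)/(k − 1) = 6·24/3 = 48.
b = vr/k = 25·48/4 = 300.
Fisher's inequality: b ≥ v ⇔ 300 ≥ 25? YES.

YES


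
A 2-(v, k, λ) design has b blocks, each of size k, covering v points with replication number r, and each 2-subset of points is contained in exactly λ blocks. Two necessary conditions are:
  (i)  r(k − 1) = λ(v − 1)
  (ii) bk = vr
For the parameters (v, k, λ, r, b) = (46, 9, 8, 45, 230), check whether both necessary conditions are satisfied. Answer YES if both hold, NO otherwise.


Condition (i): r(k − 1) = 45·8 = 360; λ(v − 1) = 8·45 = 360. Match? YES.
Condition (ii): bk = 230·9 = 2070; vr = 46·45 = 2070. Match? YES.
Both conditions hold? YES.

YES


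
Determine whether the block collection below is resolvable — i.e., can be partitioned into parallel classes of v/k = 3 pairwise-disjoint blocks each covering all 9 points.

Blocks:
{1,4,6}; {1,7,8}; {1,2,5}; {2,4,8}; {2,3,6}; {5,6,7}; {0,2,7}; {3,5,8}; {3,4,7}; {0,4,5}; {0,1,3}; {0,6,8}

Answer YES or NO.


v = 9, block size k = 3, number of blocks = 12.
For resolvability, blocks must partition into parallel classes of size v/k = 3.
Total blocks must therefore be a multiple of 3: 12 = 3·4 + 0 ⇒ divisible ✓.
Greedy packing gives 4 candidate class(es). Each should be a full parallel class (size 3, covers all 9 points).
  Class 1 (3 blocks): {1,4,6}; {0,2,7}; {3,5,8}. Points covered: [0, 1, 2, 3, 4, 5, 6, 7, 8].
  Class 2 (3 blocks): {1,7,8}; {2,3,6}; {0,4,5}. Points covered: [0, 1, 2, 3, 4, 5, 6, 7, 8].
  Class 3 (3 blocks): {1,2,5}; {3,4,7}; {0,6,8}. Points covered: [0, 1, 2, 3, 4, 5, 6, 7, 8].
  Class 4 (3 blocks): {2,4,8}; {5,6,7}; {0,1,3}. Points covered: [0, 1, 2, 3, 4, 5, 6, 7, 8].
All classes full (size 3)? YES. All classes cover every point? YES.
Resolvable? YES.

YES


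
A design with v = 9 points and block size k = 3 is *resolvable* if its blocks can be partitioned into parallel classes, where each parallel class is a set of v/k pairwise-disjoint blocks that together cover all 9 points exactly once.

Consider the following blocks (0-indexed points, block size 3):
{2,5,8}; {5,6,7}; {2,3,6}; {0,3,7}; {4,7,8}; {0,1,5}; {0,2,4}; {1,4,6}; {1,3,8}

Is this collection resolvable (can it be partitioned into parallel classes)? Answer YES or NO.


v = 9, block size k = 3, number of blocks = 9.
For resolvability, blocks must partition into parallel classes of size v/k = 3.
Total blocks must therefore be a multiple of 3: 9 = 3·3 + 0 ⇒ divisible ✓.
Greedy packing gives 3 candidate class(es). Each should be a full parallel class (size 3, covers all 9 points).
  Class 1 (3 blocks): {2,5,8}; {0,3,7}; {1,4,6}. Points covered: [0, 1, 2, 3, 4, 5, 6, 7, 8].
  Class 2 (3 blocks): {5,6,7}; {0,2,4}; {1,3,8}. Points covered: [0, 1, 2, 3, 4, 5, 6, 7, 8].
  Class 3 (3 blocks): {2,3,6}; {4,7,8}; {0,1,5}. Points covered: [0, 1, 2, 3, 4, 5, 6, 7, 8].
All classes full (size 3)? YES. All classes cover every point? YES.
Resolvable? YES.

YES


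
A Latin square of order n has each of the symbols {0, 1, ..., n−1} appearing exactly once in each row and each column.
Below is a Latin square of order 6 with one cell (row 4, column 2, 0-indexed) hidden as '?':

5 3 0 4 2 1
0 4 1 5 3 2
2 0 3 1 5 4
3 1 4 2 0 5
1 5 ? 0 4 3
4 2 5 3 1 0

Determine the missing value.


Row 4 contains symbols [0, 1, 3, 4, 5] — missing [2].
Column 2 contains symbols [0, 1, 3, 4, 5] — missing [2].
The missing symbol must appear in both missing sets; intersection = [2].
Therefore the hidden value is 2.

Missing value = 2.


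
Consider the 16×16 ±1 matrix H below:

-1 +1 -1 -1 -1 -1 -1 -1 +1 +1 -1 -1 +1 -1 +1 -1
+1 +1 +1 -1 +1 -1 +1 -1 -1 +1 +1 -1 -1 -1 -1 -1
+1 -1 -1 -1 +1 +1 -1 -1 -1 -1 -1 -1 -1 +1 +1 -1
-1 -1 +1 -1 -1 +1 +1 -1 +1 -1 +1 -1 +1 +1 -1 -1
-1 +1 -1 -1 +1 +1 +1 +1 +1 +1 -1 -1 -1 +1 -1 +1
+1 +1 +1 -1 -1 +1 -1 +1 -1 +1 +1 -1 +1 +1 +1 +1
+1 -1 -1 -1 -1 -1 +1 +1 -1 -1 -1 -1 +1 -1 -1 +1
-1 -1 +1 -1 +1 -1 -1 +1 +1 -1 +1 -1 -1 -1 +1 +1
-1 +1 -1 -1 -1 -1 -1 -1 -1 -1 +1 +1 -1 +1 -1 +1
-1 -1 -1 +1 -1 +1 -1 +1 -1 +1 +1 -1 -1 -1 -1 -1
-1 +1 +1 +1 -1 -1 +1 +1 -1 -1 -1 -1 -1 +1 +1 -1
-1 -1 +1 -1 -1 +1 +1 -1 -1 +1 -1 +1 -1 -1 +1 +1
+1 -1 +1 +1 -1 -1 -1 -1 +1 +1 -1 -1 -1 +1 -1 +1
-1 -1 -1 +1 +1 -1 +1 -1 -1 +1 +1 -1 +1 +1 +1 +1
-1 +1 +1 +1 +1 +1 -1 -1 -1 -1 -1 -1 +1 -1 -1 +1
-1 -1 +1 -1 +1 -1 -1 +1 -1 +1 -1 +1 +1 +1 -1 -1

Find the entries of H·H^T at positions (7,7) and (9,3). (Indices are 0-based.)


Row 3 of H: [-1, -1, 1, -1, -1, 1, 1, -1, 1, -1, 1, -1, 1, 1, -1, -1].
Row 7 of H: [-1, -1, 1, -1, 1, -1, -1, 1, 1, -1, 1, -1, -1, -1, 1, 1].
Row 9 of H: [-1, -1, -1, 1, -1, 1, -1, 1, -1, 1, 1, -1, -1, -1, -1, -1].
(H·H^T)[7][7] = Σ_j H[7][j]·H[7][j] = (-1)² + (-1)² + (1)² + (-1)² + (1)² + (-1)² + (-1)² + (1)² + (1)² + (-1)² + (1)² + (-1)² + (-1)² + (-1)² + (1)² + (1)² = 1 + 1 + 1 + 1 + 1 + 1 + 1 + 1 + 1 + 1 + 1 + 1 + 1 + 1 + 1 + 1 = 16.
(H·H^T)[9][3] = Σ_j H[9][j]·H[3][j] = (-1)·(-1) + (-1)·(-1) + (-1)·(1) + (1)·(-1) + (-1)·(-1) + (1)·(1) + (-1)·(1) + (1)·(-1) + (-1)·(1) + (1)·(-1) + (1)·(1) + (-1)·(-1) + (-1)·(1) + (-1)·(1) + (-1)·(-1) + (-1)·(-1) = 1 + 1 + -1 + -1 + 1 + 1 + -1 + -1 + -1 + -1 + 1 + 1 + -1 + -1 + 1 + 1 = 0.
So rows 9 and 3 are orthogonal; the diagonal entry equals n = 16.

(7,7) entry = 16; (9,3) entry = 0.


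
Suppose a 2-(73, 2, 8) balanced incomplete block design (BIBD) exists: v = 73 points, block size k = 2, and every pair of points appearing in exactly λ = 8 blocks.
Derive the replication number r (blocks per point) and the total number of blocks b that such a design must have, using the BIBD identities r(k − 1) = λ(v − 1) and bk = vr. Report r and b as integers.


Any 2-(v, k, λ) BIBD satisfies two necessary conditions:
  (i)  Each point sits in r blocks, and counting incidences through any fixed point gives r(k − 1) = λ(v − 1), so r = λ(v − 1)/(k − 1).
  (ii) Total incidences bk = vr, so b = vr/k.
Step 1: r = λ(v − 1)/(k − 1) = 8·(73 − 1)/(2 − 1) = 8·72/1 = 576/1 = 576.
Step 2: b = vr/k = 73·576/2 = 42048/2 = 21024.
Check integrality: r = 576 ∈ Z ✓, b = 21024 ∈ Z ✓.
(These identities are necessary conditions: they determine r and b for any design with these parameters, but do not by themselves prove that one exists.)

r = 576, b = 21024.


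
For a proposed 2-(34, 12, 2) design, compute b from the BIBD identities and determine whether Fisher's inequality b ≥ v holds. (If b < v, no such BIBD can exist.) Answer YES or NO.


b = λv(v − 1)/(k(k − 1)) = 2·34·33/(12·11) = 2244/132 = 17.
Compare with v = 34: b < v, so Fisher's inequality fails.

NO


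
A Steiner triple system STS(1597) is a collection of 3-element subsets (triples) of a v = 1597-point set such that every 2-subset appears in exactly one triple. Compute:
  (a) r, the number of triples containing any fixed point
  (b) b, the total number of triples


An STS(v) is a 2-(v, 3, 1) BIBD: block size k = 3, λ = 1.
Replication: r(k − 1) = λ(v − 1) ⇒ r·2 = 1597 − 1 = 1596 ⇒ r = 798.
Block count: b = v(v − 1)/6 = 1597·1596/6 = 2548812/6 = 424802.
(Check via bk = vr: 424802·3 = 1274406 = 1597·798 = 1274406 ✓.)

r = 798, b = 424802.


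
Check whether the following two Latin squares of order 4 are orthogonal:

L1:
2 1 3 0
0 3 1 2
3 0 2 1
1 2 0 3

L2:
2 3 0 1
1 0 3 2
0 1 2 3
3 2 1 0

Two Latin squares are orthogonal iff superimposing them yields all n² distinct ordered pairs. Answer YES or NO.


Form the n² = 16 superimposed pairs (L1[i][j], L2[i][j]), row by row (rows and columns indexed from 0):
row 0: (2,2) (1,3) (3,0) (0,1)
row 1: (0,1) (3,0) (1,3) (2,2)
row 2: (3,0) (0,1) (2,2) (1,3)
row 3: (1,3) (2,2) (0,1) (3,0)
Orthogonality requires all 16 pairs distinct.
But the pair (0,1) repeats: cell (0,3) has L1 = 0, L2 = 1, and cell (1,0) has L1 = 0, L2 = 1.
A repeated pair means some other pair never occurs (only 4 distinct pairs out of 16), so the squares are not orthogonal.
Conclusion: NO.

NO


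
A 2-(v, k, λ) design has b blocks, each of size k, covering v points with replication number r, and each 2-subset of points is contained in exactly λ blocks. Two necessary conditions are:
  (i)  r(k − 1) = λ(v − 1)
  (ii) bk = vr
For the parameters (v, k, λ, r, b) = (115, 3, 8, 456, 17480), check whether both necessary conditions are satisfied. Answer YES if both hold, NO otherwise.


Condition (i): r(k − 1) = 456·2 = 912; λ(v − 1) = 8·114 = 912. Match? YES.
Condition (ii): bk = 17480·3 = 52440; vr = 115·456 = 52440. Match? YES.
Both conditions hold? YES.

YES


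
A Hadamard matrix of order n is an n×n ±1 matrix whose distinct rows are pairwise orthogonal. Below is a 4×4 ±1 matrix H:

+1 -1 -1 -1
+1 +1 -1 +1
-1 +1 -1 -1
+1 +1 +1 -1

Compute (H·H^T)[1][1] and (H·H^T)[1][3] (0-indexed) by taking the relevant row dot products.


Row 1 of H: [1, 1, -1, 1].
Row 3 of H: [1, 1, 1, -1].
(H·H^T)[1][1] = Σ_j H[1][j]·H[1][j] = (1)² + (1)² + (-1)² + (1)² = 1 + 1 + 1 + 1 = 4.
(H·H^T)[1][3] = Σ_j H[1][j]·H[3][j] = (1)·(1) + (1)·(1) + (-1)·(1) + (1)·(-1) = 1 + 1 + -1 + -1 = 0.
So rows 1 and 3 are orthogonal; the diagonal entry equals n = 4.

(1,1) entry = 4; (1,3) entry = 0.


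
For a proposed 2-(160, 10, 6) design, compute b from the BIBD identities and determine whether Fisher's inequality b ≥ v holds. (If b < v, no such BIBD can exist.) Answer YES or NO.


b = λv(v − 1)/(k(k − 1)) = 6·160·159/(10·9) = 152640/90 = 1696.
Compare with v = 160: b ≥ v, so Fisher's inequality holds.

YES


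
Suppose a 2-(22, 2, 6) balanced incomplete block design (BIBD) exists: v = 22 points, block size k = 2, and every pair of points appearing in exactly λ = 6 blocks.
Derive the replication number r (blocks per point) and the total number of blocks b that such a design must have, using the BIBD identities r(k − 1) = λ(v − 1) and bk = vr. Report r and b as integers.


Any 2-(v, k, λ) BIBD satisfies two necessary conditions:
  (i)  Each point sits in r blocks, and counting incidences through any fixed point gives r(k − 1) = λ(v − 1), so r = λ(v − 1)/(k − 1).
  (ii) Total incidences bk = vr, so b = vr/k.
Step 1: r = λ(v − 1)/(k − 1) = 6·(22 − 1)/(2 − 1) = 6·21/1 = 126/1 = 126.
Step 2: b = vr/k = 22·126/2 = 2772/2 = 1386.
Check integrality: r = 126 ∈ Z ✓, b = 1386 ∈ Z ✓.
(These identities are necessary conditions: they determine r and b for any design with these parameters, but do not by themselves prove that one exists.)

r = 126, b = 1386.


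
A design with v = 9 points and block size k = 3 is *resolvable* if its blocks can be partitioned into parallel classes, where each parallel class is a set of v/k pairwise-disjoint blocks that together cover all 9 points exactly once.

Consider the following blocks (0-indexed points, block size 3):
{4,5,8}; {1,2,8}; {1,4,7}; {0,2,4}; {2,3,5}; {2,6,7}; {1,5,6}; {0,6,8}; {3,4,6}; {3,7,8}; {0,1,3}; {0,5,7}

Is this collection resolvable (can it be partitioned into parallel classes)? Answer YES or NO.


v = 9, block size k = 3, number of blocks = 12.
For resolvability, blocks must partition into parallel classes of size v/k = 3.
Total blocks must therefore be a multiple of 3: 12 = 3·4 + 0 ⇒ divisible ✓.
Greedy packing gives 4 candidate class(es). Each should be a full parallel class (size 3, covers all 9 points).
  Class 1 (3 blocks): {4,5,8}; {2,6,7}; {0,1,3}. Points covered: [0, 1, 2, 3, 4, 5, 6, 7, 8].
  Class 2 (3 blocks): {1,2,8}; {3,4,6}; {0,5,7}. Points covered: [0, 1, 2, 3, 4, 5, 6, 7, 8].
  Class 3 (3 blocks): {1,4,7}; {2,3,5}; {0,6,8}. Points covered: [0, 1, 2, 3, 4, 5, 6, 7, 8].
  Class 4 (3 blocks): {0,2,4}; {1,5,6}; {3,7,8}. Points covered: [0, 1, 2, 3, 4, 5, 6, 7, 8].
All classes full (size 3)? YES. All classes cover every point? YES.
Resolvable? YES.

YES


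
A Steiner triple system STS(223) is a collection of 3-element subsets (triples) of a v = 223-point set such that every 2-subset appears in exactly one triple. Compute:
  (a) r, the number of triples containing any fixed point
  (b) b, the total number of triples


An STS(v) is a 2-(v, 3, 1) BIBD: block size k = 3, λ = 1.
Replication: r(k − 1) = λ(v − 1) ⇒ r·2 = 223 − 1 = 222 ⇒ r = 111.
Block count: b = v(v − 1)/6 = 223·222/6 = 49506/6 = 8251.
(Check via bk = vr: 8251·3 = 24753 = 223·111 = 24753 ✓.)

r = 111, b = 8251.


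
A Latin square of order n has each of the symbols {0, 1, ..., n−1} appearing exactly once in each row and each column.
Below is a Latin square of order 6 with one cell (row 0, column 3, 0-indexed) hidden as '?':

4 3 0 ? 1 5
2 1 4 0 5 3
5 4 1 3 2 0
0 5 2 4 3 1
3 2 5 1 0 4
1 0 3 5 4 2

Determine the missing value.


Row 0 contains symbols [0, 1, 3, 4, 5] — missing [2].
Column 3 contains symbols [0, 1, 3, 4, 5] — missing [2].
The missing symbol must appear in both missing sets; intersection = [2].
Therefore the hidden value is 2.

Missing value = 2.


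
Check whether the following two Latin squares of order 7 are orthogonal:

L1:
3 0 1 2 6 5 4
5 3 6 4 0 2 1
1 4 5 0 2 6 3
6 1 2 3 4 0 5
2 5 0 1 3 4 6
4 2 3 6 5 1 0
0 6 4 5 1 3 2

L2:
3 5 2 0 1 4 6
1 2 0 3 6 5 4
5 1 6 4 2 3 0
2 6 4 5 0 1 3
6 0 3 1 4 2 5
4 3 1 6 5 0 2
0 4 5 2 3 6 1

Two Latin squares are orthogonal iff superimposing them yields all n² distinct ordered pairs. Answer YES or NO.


Form the n² = 49 superimposed pairs (L1[i][j], L2[i][j]), row by row (rows and columns indexed from 0):
row 0: (3,3) (0,5) (1,2) (2,0) (6,1) (5,4) (4,6)
row 1: (5,1) (3,2) (6,0) (4,3) (0,6) (2,5) (1,4)
row 2: (1,5) (4,1) (5,6) (0,4) (2,2) (6,3) (3,0)
row 3: (6,2) (1,6) (2,4) (3,5) (4,0) (0,1) (5,3)
row 4: (2,6) (5,0) (0,3) (1,1) (3,4) (4,2) (6,5)
row 5: (4,4) (2,3) (3,1) (6,6) (5,5) (1,0) (0,2)
row 6: (0,0) (6,4) (4,5) (5,2) (1,3) (3,6) (2,1)
Orthogonality requires all 49 pairs distinct.
Check by first coordinate: for each symbol s of L1, list the L2 entries in the n cells where L1 = s; they must all differ.
  L1 = 0: L2 entries (in reading order) 5, 6, 4, 1, 3, 2, 0 — all 7 distinct ✓
  L1 = 1: L2 entries (in reading order) 2, 4, 5, 6, 1, 0, 3 — all 7 distinct ✓
  L1 = 2: L2 entries (in reading order) 0, 5, 2, 4, 6, 3, 1 — all 7 distinct ✓
  L1 = 3: L2 entries (in reading order) 3, 2, 0, 5, 4, 1, 6 — all 7 distinct ✓
  L1 = 4: L2 entries (in reading order) 6, 3, 1, 0, 2, 4, 5 — all 7 distinct ✓
  L1 = 5: L2 entries (in reading order) 4, 1, 6, 3, 0, 5, 2 — all 7 distinct ✓
  L1 = 6: L2 entries (in reading order) 1, 0, 3, 2, 5, 6, 4 — all 7 distinct ✓
Every symbol of L1 meets every symbol of L2 exactly once, so all 49 pairs are distinct (49 of 49).
Conclusion: YES.

YES


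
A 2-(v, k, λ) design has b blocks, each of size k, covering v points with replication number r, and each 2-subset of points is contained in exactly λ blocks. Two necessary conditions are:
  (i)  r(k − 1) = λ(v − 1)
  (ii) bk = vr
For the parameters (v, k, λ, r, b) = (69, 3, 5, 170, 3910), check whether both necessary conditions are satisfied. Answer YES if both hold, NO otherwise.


Condition (i): r(k − 1) = 170·2 = 340; λ(v − 1) = 5·68 = 340. Match? YES.
Condition (ii): bk = 3910·3 = 11730; vr = 69·170 = 11730. Match? YES.
Both conditions hold? YES.

YES


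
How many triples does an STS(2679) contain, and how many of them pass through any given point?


An STS(v) is a 2-(v, 3, 1) BIBD: block size k = 3, λ = 1.
Replication: r(k − 1) = λ(v − 1) ⇒ r·2 = 2679 − 1 = 2678 ⇒ r = 1339.
Block count: bk = vr ⇒ b·3 = 2679·1339 = 3587181 ⇒ b = 1195727.

r = 1339, b = 1195727.


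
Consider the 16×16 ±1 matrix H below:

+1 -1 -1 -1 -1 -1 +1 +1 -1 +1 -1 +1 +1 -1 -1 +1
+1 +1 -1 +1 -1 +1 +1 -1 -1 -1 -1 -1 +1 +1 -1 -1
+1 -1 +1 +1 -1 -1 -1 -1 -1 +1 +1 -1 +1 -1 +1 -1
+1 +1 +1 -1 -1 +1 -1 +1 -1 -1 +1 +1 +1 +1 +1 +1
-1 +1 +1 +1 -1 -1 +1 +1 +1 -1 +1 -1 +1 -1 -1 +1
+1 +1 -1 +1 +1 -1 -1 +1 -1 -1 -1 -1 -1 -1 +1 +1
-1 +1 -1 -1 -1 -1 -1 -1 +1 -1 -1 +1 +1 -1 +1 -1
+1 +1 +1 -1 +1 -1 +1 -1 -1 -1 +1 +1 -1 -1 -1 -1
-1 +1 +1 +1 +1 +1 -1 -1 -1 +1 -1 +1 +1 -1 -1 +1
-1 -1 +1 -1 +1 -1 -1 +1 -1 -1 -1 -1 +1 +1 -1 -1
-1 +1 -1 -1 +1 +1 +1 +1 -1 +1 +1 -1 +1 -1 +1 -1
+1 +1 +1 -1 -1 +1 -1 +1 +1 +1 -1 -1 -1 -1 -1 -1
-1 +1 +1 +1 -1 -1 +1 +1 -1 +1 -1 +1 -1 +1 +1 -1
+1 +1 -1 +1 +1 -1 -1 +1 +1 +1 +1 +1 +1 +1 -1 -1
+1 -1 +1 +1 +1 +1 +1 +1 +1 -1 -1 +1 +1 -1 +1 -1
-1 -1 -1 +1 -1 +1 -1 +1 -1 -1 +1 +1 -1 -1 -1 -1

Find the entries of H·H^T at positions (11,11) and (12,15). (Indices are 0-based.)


Row 11 of H: [1, 1, 1, -1, -1, 1, -1, 1, 1, 1, -1, -1, -1, -1, -1, -1].
Row 12 of H: [-1, 1, 1, 1, -1, -1, 1, 1, -1, 1, -1, 1, -1, 1, 1, -1].
Row 15 of H: [-1, -1, -1, 1, -1, 1, -1, 1, -1, -1, 1, 1, -1, -1, -1, -1].
(H·H^T)[11][11] = Σ_j H[11][j]·H[11][j] = (1)² + (1)² + (1)² + (-1)² + (-1)² + (1)² + (-1)² + (1)² + (1)² + (1)² + (-1)² + (-1)² + (-1)² + (-1)² + (-1)² + (-1)² = 1 + 1 + 1 + 1 + 1 + 1 + 1 + 1 + 1 + 1 + 1 + 1 + 1 + 1 + 1 + 1 = 16.
(H·H^T)[12][15] = Σ_j H[12][j]·H[15][j] = (-1)·(-1) + (1)·(-1) + (1)·(-1) + (1)·(1) + (-1)·(-1) + (-1)·(1) + (1)·(-1) + (1)·(1) + (-1)·(-1) + (1)·(-1) + (-1)·(1) + (1)·(1) + (-1)·(-1) + (1)·(-1) + (1)·(-1) + (-1)·(-1) = 1 + -1 + -1 + 1 + 1 + -1 + -1 + 1 + 1 + -1 + -1 + 1 + 1 + -1 + -1 + 1 = 0.
So rows 12 and 15 are orthogonal; the diagonal entry equals n = 16.

(11,11) entry = 16; (12,15) entry = 0.


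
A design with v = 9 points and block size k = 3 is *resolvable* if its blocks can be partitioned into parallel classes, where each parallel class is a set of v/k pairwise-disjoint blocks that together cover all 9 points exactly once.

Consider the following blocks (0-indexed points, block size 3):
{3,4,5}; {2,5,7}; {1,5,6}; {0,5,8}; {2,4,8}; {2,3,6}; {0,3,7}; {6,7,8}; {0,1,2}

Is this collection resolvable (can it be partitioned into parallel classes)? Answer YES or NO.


v = 9, block size k = 3, number of blocks = 9.
For resolvability, blocks must partition into parallel classes of size v/k = 3.
Total blocks must therefore be a multiple of 3: 9 = 3·3 + 0 ⇒ divisible ✓.
Consider block {2,5,7}. It intersects every other block in the collection, so no parallel class of size 3 can contain it.
Since every block must belong to some parallel class in a resolution, the collection cannot be partitioned into parallel classes.
Resolvable? NO.

NO


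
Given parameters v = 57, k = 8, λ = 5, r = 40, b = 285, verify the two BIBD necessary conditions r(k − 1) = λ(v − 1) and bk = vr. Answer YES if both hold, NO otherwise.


Condition (i): r(k − 1) = 40·7 = 280; λ(v − 1) = 5·56 = 280. Match? YES.
Condition (ii): bk = 285·8 = 2280; vr = 57·40 = 2280. Match? YES.
Both conditions hold? YES.

YES


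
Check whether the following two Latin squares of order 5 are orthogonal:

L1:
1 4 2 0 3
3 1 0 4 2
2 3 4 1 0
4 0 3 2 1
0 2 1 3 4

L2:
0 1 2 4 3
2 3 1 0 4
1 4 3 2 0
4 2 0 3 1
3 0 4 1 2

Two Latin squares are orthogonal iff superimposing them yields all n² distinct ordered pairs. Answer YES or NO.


Form the n² = 25 superimposed pairs (L1[i][j], L2[i][j]), row by row (rows and columns indexed from 0):
row 0: (1,0) (4,1) (2,2) (0,4) (3,3)
row 1: (3,2) (1,3) (0,1) (4,0) (2,4)
row 2: (2,1) (3,4) (4,3) (1,2) (0,0)
row 3: (4,4) (0,2) (3,0) (2,3) (1,1)
row 4: (0,3) (2,0) (1,4) (3,1) (4,2)
Orthogonality requires all 25 pairs distinct.
Check by first coordinate: for each symbol s of L1, list the L2 entries in the n cells where L1 = s; they must all differ.
  L1 = 0: L2 entries (in reading order) 4, 1, 0, 2, 3 — all 5 distinct ✓
  L1 = 1: L2 entries (in reading order) 0, 3, 2, 1, 4 — all 5 distinct ✓
  L1 = 2: L2 entries (in reading order) 2, 4, 1, 3, 0 — all 5 distinct ✓
  L1 = 3: L2 entries (in reading order) 3, 2, 4, 0, 1 — all 5 distinct ✓
  L1 = 4: L2 entries (in reading order) 1, 0, 3, 4, 2 — all 5 distinct ✓
Every symbol of L1 meets every symbol of L2 exactly once, so all 25 pairs are distinct (25 of 25).
Conclusion: YES.

YES


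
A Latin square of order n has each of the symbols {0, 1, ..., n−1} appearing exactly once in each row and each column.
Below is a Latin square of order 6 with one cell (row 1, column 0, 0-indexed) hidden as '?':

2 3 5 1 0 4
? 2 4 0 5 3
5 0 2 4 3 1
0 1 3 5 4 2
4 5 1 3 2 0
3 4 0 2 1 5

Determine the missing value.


Row 1 contains symbols [0, 2, 3, 4, 5] — missing [1].
Column 0 contains symbols [0, 2, 3, 4, 5] — missing [1].
The missing symbol must appear in both missing sets; intersection = [1].
Therefore the hidden value is 1.

Missing value = 1.


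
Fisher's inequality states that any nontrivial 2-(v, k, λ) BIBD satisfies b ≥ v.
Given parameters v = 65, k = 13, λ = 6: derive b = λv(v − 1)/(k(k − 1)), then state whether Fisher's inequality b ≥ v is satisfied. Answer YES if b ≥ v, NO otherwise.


b = λv(v − 1)/(k(k − 1)) = 6·65·64/(13·12) = 24960/156 = 160.
Compare with v = 65: b ≥ v, so Fisher's inequality holds.

YES


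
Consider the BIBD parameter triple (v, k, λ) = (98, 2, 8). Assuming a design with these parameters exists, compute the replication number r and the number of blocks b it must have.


Any 2-(v, k, λ) BIBD satisfies two necessary conditions:
  (i)  Each point sits in r blocks, and counting incidences through any fixed point gives r(k − 1) = λ(v − 1), so r = λ(v − 1)/(k − 1).
  (ii) Total incidences bk = vr, so b = vr/k.
Step 1: r = λ(v − 1)/(k − 1) = 8·(98 − 1)/(2 − 1) = 8·97/1 = 776/1 = 776.
Step 2: b = vr/k = 98·776/2 = 76048/2 = 38024.
Check integrality: r = 776 ∈ Z ✓, b = 38024 ∈ Z ✓.
(These identities are necessary conditions: they determine r and b for any design with these parameters, but do not by themselves prove that one exists.)

r = 776, b = 38024.


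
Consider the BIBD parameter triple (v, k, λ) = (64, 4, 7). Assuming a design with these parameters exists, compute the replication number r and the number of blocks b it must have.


Any 2-(v, k, λ) BIBD satisfies two necessary conditions:
  (i)  Each point sits in r blocks, and counting incidences through any fixed point gives r(k − 1) = λ(v − 1), so r = λ(v − 1)/(k − 1).
  (ii) Total incidences bk = vr, so b = vr/k.
Step 1: r = λ(v − 1)/(k − 1) = 7·(64 − 1)/(4 − 1) = 7·63/3 = 441/3 = 147.
Step 2: b = vr/k = 64·147/4 = 9408/4 = 2352.
Check integrality: r = 147 ∈ Z ✓, b = 2352 ∈ Z ✓.
(These identities are necessary conditions: they determine r and b for any design with these parameters, but do not by themselves prove that one exists.)

r = 147, b = 2352.


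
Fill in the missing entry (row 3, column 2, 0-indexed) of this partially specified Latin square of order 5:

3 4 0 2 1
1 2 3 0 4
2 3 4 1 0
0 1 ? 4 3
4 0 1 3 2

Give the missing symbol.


Row 3 contains symbols [0, 1, 3, 4] — missing [2].
Column 2 contains symbols [0, 1, 3, 4] — missing [2].
The missing symbol must appear in both missing sets; intersection = [2].
Therefore the hidden value is 2.

Missing value = 2.


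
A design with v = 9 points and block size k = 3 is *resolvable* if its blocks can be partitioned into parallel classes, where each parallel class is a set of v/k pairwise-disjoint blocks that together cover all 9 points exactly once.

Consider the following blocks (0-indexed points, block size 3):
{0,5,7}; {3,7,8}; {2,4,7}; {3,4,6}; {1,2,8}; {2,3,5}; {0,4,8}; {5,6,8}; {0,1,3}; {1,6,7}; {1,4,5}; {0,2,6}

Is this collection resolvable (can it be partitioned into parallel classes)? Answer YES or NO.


v = 9, block size k = 3, number of blocks = 12.
For resolvability, blocks must partition into parallel classes of size v/k = 3.
Total blocks must therefore be a multiple of 3: 12 = 3·4 + 0 ⇒ divisible ✓.
Greedy packing gives 4 candidate class(es). Each should be a full parallel class (size 3, covers all 9 points).
  Class 1 (3 blocks): {0,5,7}; {3,4,6}; {1,2,8}. Points covered: [0, 1, 2, 3, 4, 5, 6, 7, 8].
  Class 2 (3 blocks): {3,7,8}; {1,4,5}; {0,2,6}. Points covered: [0, 1, 2, 3, 4, 5, 6, 7, 8].
  Class 3 (3 blocks): {2,4,7}; {5,6,8}; {0,1,3}. Points covered: [0, 1, 2, 3, 4, 5, 6, 7, 8].
  Class 4 (3 blocks): {2,3,5}; {0,4,8}; {1,6,7}. Points covered: [0, 1, 2, 3, 4, 5, 6, 7, 8].
All classes full (size 3)? YES. All classes cover every point? YES.
Resolvable? YES.

YES


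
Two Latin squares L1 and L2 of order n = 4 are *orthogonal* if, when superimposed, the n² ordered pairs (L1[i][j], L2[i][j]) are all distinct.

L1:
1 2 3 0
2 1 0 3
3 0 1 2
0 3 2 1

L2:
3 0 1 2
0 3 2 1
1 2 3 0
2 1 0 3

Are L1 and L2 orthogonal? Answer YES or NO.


Form the n² = 16 superimposed pairs (L1[i][j], L2[i][j]), row by row (rows and columns indexed from 0):
row 0: (1,3) (2,0) (3,1) (0,2)
row 1: (2,0) (1,3) (0,2) (3,1)
row 2: (3,1) (0,2) (1,3) (2,0)
row 3: (0,2) (3,1) (2,0) (1,3)
Orthogonality requires all 16 pairs distinct.
But the pair (2,0) repeats: cell (0,1) has L1 = 2, L2 = 0, and cell (1,0) has L1 = 2, L2 = 0.
A repeated pair means some other pair never occurs (only 4 distinct pairs out of 16), so the squares are not orthogonal.
Conclusion: NO.

NO


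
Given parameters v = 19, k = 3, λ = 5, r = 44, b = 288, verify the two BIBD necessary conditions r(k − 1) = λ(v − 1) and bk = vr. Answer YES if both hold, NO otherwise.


Condition (i): r(k − 1) = 44·2 = 88; λ(v − 1) = 5·18 = 90. Match? NO.
Condition (ii): bk = 288·3 = 864; vr = 19·44 = 836. Match? NO.
Both conditions hold? NO.

NO


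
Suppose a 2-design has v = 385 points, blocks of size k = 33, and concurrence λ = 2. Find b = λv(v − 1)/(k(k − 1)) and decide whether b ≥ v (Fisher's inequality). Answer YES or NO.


r = λ(v − 1)/(k − 1) = 2·384/32 = 24.
b = vr/k = 385·24/33 = 280.
Fisher's inequality: b ≥ v ⇔ 280 ≥ 385? NO.

NO


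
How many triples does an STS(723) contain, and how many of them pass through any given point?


An STS(v) is a 2-(v, 3, 1) BIBD: block size k = 3, λ = 1.
Replication: r(k − 1) = λ(v − 1) ⇒ r·2 = 723 − 1 = 722 ⇒ r = 361.
Block count: b = v(v − 1)/6 = 723·722/6 = 522006/6 = 87001.
(Check via bk = vr: 87001·3 = 261003 = 723·361 = 261003 ✓.)

r = 361, b = 87001.


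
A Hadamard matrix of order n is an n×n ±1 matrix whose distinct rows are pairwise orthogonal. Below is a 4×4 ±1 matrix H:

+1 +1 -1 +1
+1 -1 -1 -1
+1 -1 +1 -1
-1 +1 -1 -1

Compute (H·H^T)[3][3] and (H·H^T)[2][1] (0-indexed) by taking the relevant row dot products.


Row 1 of H: [1, -1, -1, -1].
Row 2 of H: [1, -1, 1, -1].
Row 3 of H: [-1, 1, -1, -1].
(H·H^T)[3][3] = Σ_j H[3][j]·H[3][j] = (-1)² + (1)² + (-1)² + (-1)² = 1 + 1 + 1 + 1 = 4.
(H·H^T)[2][1] = Σ_j H[2][j]·H[1][j] = (1)·(1) + (-1)·(-1) + (1)·(-1) + (-1)·(-1) = 1 + 1 + -1 + 1 = 2.
Rows 2 and 1 are not orthogonal (dot product = 2 ≠ 0), so H is not a Hadamard matrix.

(3,3) entry = 4; (2,1) entry = 2.
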